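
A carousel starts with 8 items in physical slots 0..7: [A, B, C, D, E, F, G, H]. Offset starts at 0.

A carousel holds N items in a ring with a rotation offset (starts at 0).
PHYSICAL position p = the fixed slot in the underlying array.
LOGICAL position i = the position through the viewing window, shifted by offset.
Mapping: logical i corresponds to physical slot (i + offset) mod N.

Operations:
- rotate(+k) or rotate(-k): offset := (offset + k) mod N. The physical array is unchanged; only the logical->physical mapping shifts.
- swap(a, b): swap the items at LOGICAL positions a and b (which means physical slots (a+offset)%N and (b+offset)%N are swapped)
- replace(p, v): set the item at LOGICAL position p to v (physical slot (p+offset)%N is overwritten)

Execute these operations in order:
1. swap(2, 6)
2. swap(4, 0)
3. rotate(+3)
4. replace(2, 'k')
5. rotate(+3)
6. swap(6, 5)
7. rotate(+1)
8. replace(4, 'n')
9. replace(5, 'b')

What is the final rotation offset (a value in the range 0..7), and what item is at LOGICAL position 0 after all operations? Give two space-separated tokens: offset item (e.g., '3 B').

After op 1 (swap(2, 6)): offset=0, physical=[A,B,G,D,E,F,C,H], logical=[A,B,G,D,E,F,C,H]
After op 2 (swap(4, 0)): offset=0, physical=[E,B,G,D,A,F,C,H], logical=[E,B,G,D,A,F,C,H]
After op 3 (rotate(+3)): offset=3, physical=[E,B,G,D,A,F,C,H], logical=[D,A,F,C,H,E,B,G]
After op 4 (replace(2, 'k')): offset=3, physical=[E,B,G,D,A,k,C,H], logical=[D,A,k,C,H,E,B,G]
After op 5 (rotate(+3)): offset=6, physical=[E,B,G,D,A,k,C,H], logical=[C,H,E,B,G,D,A,k]
After op 6 (swap(6, 5)): offset=6, physical=[E,B,G,A,D,k,C,H], logical=[C,H,E,B,G,A,D,k]
After op 7 (rotate(+1)): offset=7, physical=[E,B,G,A,D,k,C,H], logical=[H,E,B,G,A,D,k,C]
After op 8 (replace(4, 'n')): offset=7, physical=[E,B,G,n,D,k,C,H], logical=[H,E,B,G,n,D,k,C]
After op 9 (replace(5, 'b')): offset=7, physical=[E,B,G,n,b,k,C,H], logical=[H,E,B,G,n,b,k,C]

Answer: 7 H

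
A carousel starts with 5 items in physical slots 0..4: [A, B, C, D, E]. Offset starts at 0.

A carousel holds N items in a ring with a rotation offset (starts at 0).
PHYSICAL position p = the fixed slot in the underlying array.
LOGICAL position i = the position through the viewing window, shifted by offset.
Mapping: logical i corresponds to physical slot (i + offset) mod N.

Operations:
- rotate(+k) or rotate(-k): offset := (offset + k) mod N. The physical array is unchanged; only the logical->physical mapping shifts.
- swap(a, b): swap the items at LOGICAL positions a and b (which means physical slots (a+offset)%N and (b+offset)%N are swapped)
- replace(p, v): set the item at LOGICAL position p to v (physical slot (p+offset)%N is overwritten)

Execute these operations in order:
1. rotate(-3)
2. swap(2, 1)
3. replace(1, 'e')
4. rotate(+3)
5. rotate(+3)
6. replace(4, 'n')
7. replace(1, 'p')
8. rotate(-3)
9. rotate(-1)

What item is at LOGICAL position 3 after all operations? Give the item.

After op 1 (rotate(-3)): offset=2, physical=[A,B,C,D,E], logical=[C,D,E,A,B]
After op 2 (swap(2, 1)): offset=2, physical=[A,B,C,E,D], logical=[C,E,D,A,B]
After op 3 (replace(1, 'e')): offset=2, physical=[A,B,C,e,D], logical=[C,e,D,A,B]
After op 4 (rotate(+3)): offset=0, physical=[A,B,C,e,D], logical=[A,B,C,e,D]
After op 5 (rotate(+3)): offset=3, physical=[A,B,C,e,D], logical=[e,D,A,B,C]
After op 6 (replace(4, 'n')): offset=3, physical=[A,B,n,e,D], logical=[e,D,A,B,n]
After op 7 (replace(1, 'p')): offset=3, physical=[A,B,n,e,p], logical=[e,p,A,B,n]
After op 8 (rotate(-3)): offset=0, physical=[A,B,n,e,p], logical=[A,B,n,e,p]
After op 9 (rotate(-1)): offset=4, physical=[A,B,n,e,p], logical=[p,A,B,n,e]

Answer: n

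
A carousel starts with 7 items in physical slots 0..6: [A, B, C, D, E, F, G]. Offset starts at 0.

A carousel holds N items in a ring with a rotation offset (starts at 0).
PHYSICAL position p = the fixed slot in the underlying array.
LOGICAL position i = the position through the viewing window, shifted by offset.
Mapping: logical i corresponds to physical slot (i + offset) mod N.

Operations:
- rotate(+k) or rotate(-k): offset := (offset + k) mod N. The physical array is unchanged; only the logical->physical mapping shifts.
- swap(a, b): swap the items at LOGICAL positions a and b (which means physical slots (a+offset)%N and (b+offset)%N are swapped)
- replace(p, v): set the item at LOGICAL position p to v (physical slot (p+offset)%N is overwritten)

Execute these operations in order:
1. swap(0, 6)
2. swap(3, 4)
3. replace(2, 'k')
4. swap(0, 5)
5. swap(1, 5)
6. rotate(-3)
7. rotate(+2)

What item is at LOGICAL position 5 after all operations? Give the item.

After op 1 (swap(0, 6)): offset=0, physical=[G,B,C,D,E,F,A], logical=[G,B,C,D,E,F,A]
After op 2 (swap(3, 4)): offset=0, physical=[G,B,C,E,D,F,A], logical=[G,B,C,E,D,F,A]
After op 3 (replace(2, 'k')): offset=0, physical=[G,B,k,E,D,F,A], logical=[G,B,k,E,D,F,A]
After op 4 (swap(0, 5)): offset=0, physical=[F,B,k,E,D,G,A], logical=[F,B,k,E,D,G,A]
After op 5 (swap(1, 5)): offset=0, physical=[F,G,k,E,D,B,A], logical=[F,G,k,E,D,B,A]
After op 6 (rotate(-3)): offset=4, physical=[F,G,k,E,D,B,A], logical=[D,B,A,F,G,k,E]
After op 7 (rotate(+2)): offset=6, physical=[F,G,k,E,D,B,A], logical=[A,F,G,k,E,D,B]

Answer: D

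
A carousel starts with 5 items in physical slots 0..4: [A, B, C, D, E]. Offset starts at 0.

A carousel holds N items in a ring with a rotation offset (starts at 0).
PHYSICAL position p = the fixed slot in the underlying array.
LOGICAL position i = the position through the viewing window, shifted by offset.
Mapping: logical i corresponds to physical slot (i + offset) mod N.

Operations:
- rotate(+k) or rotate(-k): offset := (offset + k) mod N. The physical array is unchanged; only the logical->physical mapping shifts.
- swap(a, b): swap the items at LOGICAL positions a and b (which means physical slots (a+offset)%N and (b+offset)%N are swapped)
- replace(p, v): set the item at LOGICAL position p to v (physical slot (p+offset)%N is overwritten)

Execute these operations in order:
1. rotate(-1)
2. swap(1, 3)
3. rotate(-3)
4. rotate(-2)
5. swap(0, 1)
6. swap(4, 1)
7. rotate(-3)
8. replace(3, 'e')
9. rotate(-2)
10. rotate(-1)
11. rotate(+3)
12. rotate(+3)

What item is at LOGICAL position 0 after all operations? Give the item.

Answer: e

Derivation:
After op 1 (rotate(-1)): offset=4, physical=[A,B,C,D,E], logical=[E,A,B,C,D]
After op 2 (swap(1, 3)): offset=4, physical=[C,B,A,D,E], logical=[E,C,B,A,D]
After op 3 (rotate(-3)): offset=1, physical=[C,B,A,D,E], logical=[B,A,D,E,C]
After op 4 (rotate(-2)): offset=4, physical=[C,B,A,D,E], logical=[E,C,B,A,D]
After op 5 (swap(0, 1)): offset=4, physical=[E,B,A,D,C], logical=[C,E,B,A,D]
After op 6 (swap(4, 1)): offset=4, physical=[D,B,A,E,C], logical=[C,D,B,A,E]
After op 7 (rotate(-3)): offset=1, physical=[D,B,A,E,C], logical=[B,A,E,C,D]
After op 8 (replace(3, 'e')): offset=1, physical=[D,B,A,E,e], logical=[B,A,E,e,D]
After op 9 (rotate(-2)): offset=4, physical=[D,B,A,E,e], logical=[e,D,B,A,E]
After op 10 (rotate(-1)): offset=3, physical=[D,B,A,E,e], logical=[E,e,D,B,A]
After op 11 (rotate(+3)): offset=1, physical=[D,B,A,E,e], logical=[B,A,E,e,D]
After op 12 (rotate(+3)): offset=4, physical=[D,B,A,E,e], logical=[e,D,B,A,E]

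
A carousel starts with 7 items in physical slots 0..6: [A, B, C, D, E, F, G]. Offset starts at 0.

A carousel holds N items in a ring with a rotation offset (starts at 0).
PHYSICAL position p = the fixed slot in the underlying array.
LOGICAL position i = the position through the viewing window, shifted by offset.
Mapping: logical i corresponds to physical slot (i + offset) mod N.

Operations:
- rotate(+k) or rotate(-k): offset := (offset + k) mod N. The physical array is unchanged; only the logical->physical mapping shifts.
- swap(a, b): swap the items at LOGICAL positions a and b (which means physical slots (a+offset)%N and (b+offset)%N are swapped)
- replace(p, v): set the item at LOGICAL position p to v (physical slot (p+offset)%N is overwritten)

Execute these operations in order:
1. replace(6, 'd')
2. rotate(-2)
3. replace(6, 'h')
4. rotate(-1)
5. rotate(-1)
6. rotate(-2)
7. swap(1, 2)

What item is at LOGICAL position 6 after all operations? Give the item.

After op 1 (replace(6, 'd')): offset=0, physical=[A,B,C,D,E,F,d], logical=[A,B,C,D,E,F,d]
After op 2 (rotate(-2)): offset=5, physical=[A,B,C,D,E,F,d], logical=[F,d,A,B,C,D,E]
After op 3 (replace(6, 'h')): offset=5, physical=[A,B,C,D,h,F,d], logical=[F,d,A,B,C,D,h]
After op 4 (rotate(-1)): offset=4, physical=[A,B,C,D,h,F,d], logical=[h,F,d,A,B,C,D]
After op 5 (rotate(-1)): offset=3, physical=[A,B,C,D,h,F,d], logical=[D,h,F,d,A,B,C]
After op 6 (rotate(-2)): offset=1, physical=[A,B,C,D,h,F,d], logical=[B,C,D,h,F,d,A]
After op 7 (swap(1, 2)): offset=1, physical=[A,B,D,C,h,F,d], logical=[B,D,C,h,F,d,A]

Answer: A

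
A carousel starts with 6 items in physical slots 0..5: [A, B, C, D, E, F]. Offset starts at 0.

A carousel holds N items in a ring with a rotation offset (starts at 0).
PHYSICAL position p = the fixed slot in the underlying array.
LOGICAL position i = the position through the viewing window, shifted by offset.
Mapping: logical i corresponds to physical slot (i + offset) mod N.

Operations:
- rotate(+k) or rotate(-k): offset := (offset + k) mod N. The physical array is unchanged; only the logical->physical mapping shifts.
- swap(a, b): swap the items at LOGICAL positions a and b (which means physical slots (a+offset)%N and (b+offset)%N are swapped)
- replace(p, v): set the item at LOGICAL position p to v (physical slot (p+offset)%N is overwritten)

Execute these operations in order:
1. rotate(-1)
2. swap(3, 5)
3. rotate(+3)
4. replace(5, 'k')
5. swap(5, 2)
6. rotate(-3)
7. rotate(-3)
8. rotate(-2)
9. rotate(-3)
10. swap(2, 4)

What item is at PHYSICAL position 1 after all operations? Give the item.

After op 1 (rotate(-1)): offset=5, physical=[A,B,C,D,E,F], logical=[F,A,B,C,D,E]
After op 2 (swap(3, 5)): offset=5, physical=[A,B,E,D,C,F], logical=[F,A,B,E,D,C]
After op 3 (rotate(+3)): offset=2, physical=[A,B,E,D,C,F], logical=[E,D,C,F,A,B]
After op 4 (replace(5, 'k')): offset=2, physical=[A,k,E,D,C,F], logical=[E,D,C,F,A,k]
After op 5 (swap(5, 2)): offset=2, physical=[A,C,E,D,k,F], logical=[E,D,k,F,A,C]
After op 6 (rotate(-3)): offset=5, physical=[A,C,E,D,k,F], logical=[F,A,C,E,D,k]
After op 7 (rotate(-3)): offset=2, physical=[A,C,E,D,k,F], logical=[E,D,k,F,A,C]
After op 8 (rotate(-2)): offset=0, physical=[A,C,E,D,k,F], logical=[A,C,E,D,k,F]
After op 9 (rotate(-3)): offset=3, physical=[A,C,E,D,k,F], logical=[D,k,F,A,C,E]
After op 10 (swap(2, 4)): offset=3, physical=[A,F,E,D,k,C], logical=[D,k,C,A,F,E]

Answer: F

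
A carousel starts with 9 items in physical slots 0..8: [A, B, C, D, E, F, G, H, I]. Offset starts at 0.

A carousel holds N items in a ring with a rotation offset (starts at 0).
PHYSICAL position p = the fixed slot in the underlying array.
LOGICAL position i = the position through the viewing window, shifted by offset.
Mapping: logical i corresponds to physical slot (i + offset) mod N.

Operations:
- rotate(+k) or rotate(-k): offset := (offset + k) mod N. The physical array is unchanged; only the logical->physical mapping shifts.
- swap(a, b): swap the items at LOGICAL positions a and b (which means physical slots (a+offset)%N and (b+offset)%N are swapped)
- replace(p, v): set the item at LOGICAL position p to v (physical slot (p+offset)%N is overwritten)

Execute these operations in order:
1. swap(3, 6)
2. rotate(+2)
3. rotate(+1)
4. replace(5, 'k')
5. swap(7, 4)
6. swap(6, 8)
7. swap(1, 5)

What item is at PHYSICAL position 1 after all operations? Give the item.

Answer: H

Derivation:
After op 1 (swap(3, 6)): offset=0, physical=[A,B,C,G,E,F,D,H,I], logical=[A,B,C,G,E,F,D,H,I]
After op 2 (rotate(+2)): offset=2, physical=[A,B,C,G,E,F,D,H,I], logical=[C,G,E,F,D,H,I,A,B]
After op 3 (rotate(+1)): offset=3, physical=[A,B,C,G,E,F,D,H,I], logical=[G,E,F,D,H,I,A,B,C]
After op 4 (replace(5, 'k')): offset=3, physical=[A,B,C,G,E,F,D,H,k], logical=[G,E,F,D,H,k,A,B,C]
After op 5 (swap(7, 4)): offset=3, physical=[A,H,C,G,E,F,D,B,k], logical=[G,E,F,D,B,k,A,H,C]
After op 6 (swap(6, 8)): offset=3, physical=[C,H,A,G,E,F,D,B,k], logical=[G,E,F,D,B,k,C,H,A]
After op 7 (swap(1, 5)): offset=3, physical=[C,H,A,G,k,F,D,B,E], logical=[G,k,F,D,B,E,C,H,A]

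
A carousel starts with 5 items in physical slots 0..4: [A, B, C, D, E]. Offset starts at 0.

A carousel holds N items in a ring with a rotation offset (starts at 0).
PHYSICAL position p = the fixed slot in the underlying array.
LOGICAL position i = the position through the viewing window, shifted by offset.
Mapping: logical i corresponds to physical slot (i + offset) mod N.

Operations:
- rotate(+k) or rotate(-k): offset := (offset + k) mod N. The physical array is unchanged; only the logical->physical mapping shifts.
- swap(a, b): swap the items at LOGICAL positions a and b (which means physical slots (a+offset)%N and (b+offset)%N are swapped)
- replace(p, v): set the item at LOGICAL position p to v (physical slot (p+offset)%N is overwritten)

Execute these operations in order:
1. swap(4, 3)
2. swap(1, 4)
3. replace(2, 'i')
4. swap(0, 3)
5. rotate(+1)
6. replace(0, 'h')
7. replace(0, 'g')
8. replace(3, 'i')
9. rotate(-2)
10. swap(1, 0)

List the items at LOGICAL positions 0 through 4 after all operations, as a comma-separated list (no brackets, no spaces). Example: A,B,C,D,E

After op 1 (swap(4, 3)): offset=0, physical=[A,B,C,E,D], logical=[A,B,C,E,D]
After op 2 (swap(1, 4)): offset=0, physical=[A,D,C,E,B], logical=[A,D,C,E,B]
After op 3 (replace(2, 'i')): offset=0, physical=[A,D,i,E,B], logical=[A,D,i,E,B]
After op 4 (swap(0, 3)): offset=0, physical=[E,D,i,A,B], logical=[E,D,i,A,B]
After op 5 (rotate(+1)): offset=1, physical=[E,D,i,A,B], logical=[D,i,A,B,E]
After op 6 (replace(0, 'h')): offset=1, physical=[E,h,i,A,B], logical=[h,i,A,B,E]
After op 7 (replace(0, 'g')): offset=1, physical=[E,g,i,A,B], logical=[g,i,A,B,E]
After op 8 (replace(3, 'i')): offset=1, physical=[E,g,i,A,i], logical=[g,i,A,i,E]
After op 9 (rotate(-2)): offset=4, physical=[E,g,i,A,i], logical=[i,E,g,i,A]
After op 10 (swap(1, 0)): offset=4, physical=[i,g,i,A,E], logical=[E,i,g,i,A]

Answer: E,i,g,i,A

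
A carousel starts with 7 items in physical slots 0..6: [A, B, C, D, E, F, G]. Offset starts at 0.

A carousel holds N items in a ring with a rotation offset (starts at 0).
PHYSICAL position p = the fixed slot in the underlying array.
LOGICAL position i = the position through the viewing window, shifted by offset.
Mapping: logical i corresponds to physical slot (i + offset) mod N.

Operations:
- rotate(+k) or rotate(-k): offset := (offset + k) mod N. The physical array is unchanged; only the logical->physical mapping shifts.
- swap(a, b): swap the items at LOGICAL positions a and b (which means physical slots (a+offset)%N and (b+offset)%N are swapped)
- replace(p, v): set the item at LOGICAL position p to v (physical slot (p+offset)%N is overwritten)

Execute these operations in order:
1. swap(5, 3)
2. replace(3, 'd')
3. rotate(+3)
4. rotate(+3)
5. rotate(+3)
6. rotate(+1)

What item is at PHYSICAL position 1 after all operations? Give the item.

After op 1 (swap(5, 3)): offset=0, physical=[A,B,C,F,E,D,G], logical=[A,B,C,F,E,D,G]
After op 2 (replace(3, 'd')): offset=0, physical=[A,B,C,d,E,D,G], logical=[A,B,C,d,E,D,G]
After op 3 (rotate(+3)): offset=3, physical=[A,B,C,d,E,D,G], logical=[d,E,D,G,A,B,C]
After op 4 (rotate(+3)): offset=6, physical=[A,B,C,d,E,D,G], logical=[G,A,B,C,d,E,D]
After op 5 (rotate(+3)): offset=2, physical=[A,B,C,d,E,D,G], logical=[C,d,E,D,G,A,B]
After op 6 (rotate(+1)): offset=3, physical=[A,B,C,d,E,D,G], logical=[d,E,D,G,A,B,C]

Answer: B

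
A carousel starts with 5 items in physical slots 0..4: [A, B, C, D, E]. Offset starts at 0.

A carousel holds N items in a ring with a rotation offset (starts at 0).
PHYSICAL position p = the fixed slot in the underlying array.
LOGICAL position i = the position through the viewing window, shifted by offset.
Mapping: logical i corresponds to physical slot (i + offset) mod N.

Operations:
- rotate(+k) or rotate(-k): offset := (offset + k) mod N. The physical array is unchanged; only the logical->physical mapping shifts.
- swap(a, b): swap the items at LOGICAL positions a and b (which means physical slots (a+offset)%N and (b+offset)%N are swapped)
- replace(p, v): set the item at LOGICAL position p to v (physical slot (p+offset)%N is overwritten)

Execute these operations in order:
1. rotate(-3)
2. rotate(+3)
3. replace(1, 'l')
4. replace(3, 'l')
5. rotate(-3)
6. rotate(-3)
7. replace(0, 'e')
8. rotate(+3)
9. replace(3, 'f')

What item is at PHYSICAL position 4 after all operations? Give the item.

After op 1 (rotate(-3)): offset=2, physical=[A,B,C,D,E], logical=[C,D,E,A,B]
After op 2 (rotate(+3)): offset=0, physical=[A,B,C,D,E], logical=[A,B,C,D,E]
After op 3 (replace(1, 'l')): offset=0, physical=[A,l,C,D,E], logical=[A,l,C,D,E]
After op 4 (replace(3, 'l')): offset=0, physical=[A,l,C,l,E], logical=[A,l,C,l,E]
After op 5 (rotate(-3)): offset=2, physical=[A,l,C,l,E], logical=[C,l,E,A,l]
After op 6 (rotate(-3)): offset=4, physical=[A,l,C,l,E], logical=[E,A,l,C,l]
After op 7 (replace(0, 'e')): offset=4, physical=[A,l,C,l,e], logical=[e,A,l,C,l]
After op 8 (rotate(+3)): offset=2, physical=[A,l,C,l,e], logical=[C,l,e,A,l]
After op 9 (replace(3, 'f')): offset=2, physical=[f,l,C,l,e], logical=[C,l,e,f,l]

Answer: e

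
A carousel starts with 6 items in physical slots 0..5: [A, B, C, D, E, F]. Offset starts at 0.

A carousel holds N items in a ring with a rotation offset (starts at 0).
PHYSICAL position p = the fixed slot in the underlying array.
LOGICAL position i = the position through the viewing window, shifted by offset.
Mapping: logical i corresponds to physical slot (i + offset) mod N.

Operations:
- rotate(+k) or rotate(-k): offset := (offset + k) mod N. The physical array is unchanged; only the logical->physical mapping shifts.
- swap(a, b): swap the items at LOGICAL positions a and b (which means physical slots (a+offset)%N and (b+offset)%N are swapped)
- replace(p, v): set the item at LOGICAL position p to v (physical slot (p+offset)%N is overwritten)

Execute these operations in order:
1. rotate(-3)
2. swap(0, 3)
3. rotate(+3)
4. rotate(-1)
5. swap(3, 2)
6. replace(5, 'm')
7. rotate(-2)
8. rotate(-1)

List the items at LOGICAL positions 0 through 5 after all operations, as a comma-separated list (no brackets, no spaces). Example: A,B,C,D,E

Answer: B,A,m,F,D,C

Derivation:
After op 1 (rotate(-3)): offset=3, physical=[A,B,C,D,E,F], logical=[D,E,F,A,B,C]
After op 2 (swap(0, 3)): offset=3, physical=[D,B,C,A,E,F], logical=[A,E,F,D,B,C]
After op 3 (rotate(+3)): offset=0, physical=[D,B,C,A,E,F], logical=[D,B,C,A,E,F]
After op 4 (rotate(-1)): offset=5, physical=[D,B,C,A,E,F], logical=[F,D,B,C,A,E]
After op 5 (swap(3, 2)): offset=5, physical=[D,C,B,A,E,F], logical=[F,D,C,B,A,E]
After op 6 (replace(5, 'm')): offset=5, physical=[D,C,B,A,m,F], logical=[F,D,C,B,A,m]
After op 7 (rotate(-2)): offset=3, physical=[D,C,B,A,m,F], logical=[A,m,F,D,C,B]
After op 8 (rotate(-1)): offset=2, physical=[D,C,B,A,m,F], logical=[B,A,m,F,D,C]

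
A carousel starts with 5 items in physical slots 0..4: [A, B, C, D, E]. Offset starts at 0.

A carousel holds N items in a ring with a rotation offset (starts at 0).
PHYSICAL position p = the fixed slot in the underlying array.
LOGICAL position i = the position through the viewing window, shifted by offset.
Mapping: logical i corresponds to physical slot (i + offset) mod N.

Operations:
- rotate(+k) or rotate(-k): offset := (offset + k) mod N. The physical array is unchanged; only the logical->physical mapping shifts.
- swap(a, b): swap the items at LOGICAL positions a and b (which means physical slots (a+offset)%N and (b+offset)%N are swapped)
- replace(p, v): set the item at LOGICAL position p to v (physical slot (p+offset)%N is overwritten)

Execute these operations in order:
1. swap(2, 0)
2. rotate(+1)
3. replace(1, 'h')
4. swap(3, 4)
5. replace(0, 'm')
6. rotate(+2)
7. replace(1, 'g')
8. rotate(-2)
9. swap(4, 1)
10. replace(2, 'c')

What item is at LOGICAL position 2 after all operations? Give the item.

After op 1 (swap(2, 0)): offset=0, physical=[C,B,A,D,E], logical=[C,B,A,D,E]
After op 2 (rotate(+1)): offset=1, physical=[C,B,A,D,E], logical=[B,A,D,E,C]
After op 3 (replace(1, 'h')): offset=1, physical=[C,B,h,D,E], logical=[B,h,D,E,C]
After op 4 (swap(3, 4)): offset=1, physical=[E,B,h,D,C], logical=[B,h,D,C,E]
After op 5 (replace(0, 'm')): offset=1, physical=[E,m,h,D,C], logical=[m,h,D,C,E]
After op 6 (rotate(+2)): offset=3, physical=[E,m,h,D,C], logical=[D,C,E,m,h]
After op 7 (replace(1, 'g')): offset=3, physical=[E,m,h,D,g], logical=[D,g,E,m,h]
After op 8 (rotate(-2)): offset=1, physical=[E,m,h,D,g], logical=[m,h,D,g,E]
After op 9 (swap(4, 1)): offset=1, physical=[h,m,E,D,g], logical=[m,E,D,g,h]
After op 10 (replace(2, 'c')): offset=1, physical=[h,m,E,c,g], logical=[m,E,c,g,h]

Answer: c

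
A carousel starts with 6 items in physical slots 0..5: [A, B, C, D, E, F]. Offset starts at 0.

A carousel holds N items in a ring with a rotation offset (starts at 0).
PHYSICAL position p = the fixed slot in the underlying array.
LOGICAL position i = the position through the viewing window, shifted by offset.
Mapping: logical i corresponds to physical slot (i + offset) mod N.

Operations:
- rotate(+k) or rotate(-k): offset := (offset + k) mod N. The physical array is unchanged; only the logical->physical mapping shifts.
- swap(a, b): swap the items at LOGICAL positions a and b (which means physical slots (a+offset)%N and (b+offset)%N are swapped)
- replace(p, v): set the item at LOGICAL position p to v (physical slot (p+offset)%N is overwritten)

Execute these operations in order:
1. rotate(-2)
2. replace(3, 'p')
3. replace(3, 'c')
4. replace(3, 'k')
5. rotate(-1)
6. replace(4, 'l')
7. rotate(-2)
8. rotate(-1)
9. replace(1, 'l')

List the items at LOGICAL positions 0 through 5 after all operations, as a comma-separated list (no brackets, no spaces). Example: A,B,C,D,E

Answer: A,l,C,D,E,F

Derivation:
After op 1 (rotate(-2)): offset=4, physical=[A,B,C,D,E,F], logical=[E,F,A,B,C,D]
After op 2 (replace(3, 'p')): offset=4, physical=[A,p,C,D,E,F], logical=[E,F,A,p,C,D]
After op 3 (replace(3, 'c')): offset=4, physical=[A,c,C,D,E,F], logical=[E,F,A,c,C,D]
After op 4 (replace(3, 'k')): offset=4, physical=[A,k,C,D,E,F], logical=[E,F,A,k,C,D]
After op 5 (rotate(-1)): offset=3, physical=[A,k,C,D,E,F], logical=[D,E,F,A,k,C]
After op 6 (replace(4, 'l')): offset=3, physical=[A,l,C,D,E,F], logical=[D,E,F,A,l,C]
After op 7 (rotate(-2)): offset=1, physical=[A,l,C,D,E,F], logical=[l,C,D,E,F,A]
After op 8 (rotate(-1)): offset=0, physical=[A,l,C,D,E,F], logical=[A,l,C,D,E,F]
After op 9 (replace(1, 'l')): offset=0, physical=[A,l,C,D,E,F], logical=[A,l,C,D,E,F]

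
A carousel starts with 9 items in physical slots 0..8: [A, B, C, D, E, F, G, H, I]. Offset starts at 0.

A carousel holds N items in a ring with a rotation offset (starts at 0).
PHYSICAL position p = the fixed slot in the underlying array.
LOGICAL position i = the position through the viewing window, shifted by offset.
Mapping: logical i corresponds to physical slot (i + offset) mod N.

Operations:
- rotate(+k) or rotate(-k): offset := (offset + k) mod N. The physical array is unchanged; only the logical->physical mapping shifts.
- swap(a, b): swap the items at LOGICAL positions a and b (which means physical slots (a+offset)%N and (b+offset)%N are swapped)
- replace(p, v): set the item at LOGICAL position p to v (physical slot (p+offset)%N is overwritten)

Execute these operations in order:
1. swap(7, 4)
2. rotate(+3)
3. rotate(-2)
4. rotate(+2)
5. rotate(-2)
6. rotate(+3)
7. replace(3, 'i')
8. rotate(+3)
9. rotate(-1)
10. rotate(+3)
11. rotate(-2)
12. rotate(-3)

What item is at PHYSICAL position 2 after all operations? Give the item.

Answer: C

Derivation:
After op 1 (swap(7, 4)): offset=0, physical=[A,B,C,D,H,F,G,E,I], logical=[A,B,C,D,H,F,G,E,I]
After op 2 (rotate(+3)): offset=3, physical=[A,B,C,D,H,F,G,E,I], logical=[D,H,F,G,E,I,A,B,C]
After op 3 (rotate(-2)): offset=1, physical=[A,B,C,D,H,F,G,E,I], logical=[B,C,D,H,F,G,E,I,A]
After op 4 (rotate(+2)): offset=3, physical=[A,B,C,D,H,F,G,E,I], logical=[D,H,F,G,E,I,A,B,C]
After op 5 (rotate(-2)): offset=1, physical=[A,B,C,D,H,F,G,E,I], logical=[B,C,D,H,F,G,E,I,A]
After op 6 (rotate(+3)): offset=4, physical=[A,B,C,D,H,F,G,E,I], logical=[H,F,G,E,I,A,B,C,D]
After op 7 (replace(3, 'i')): offset=4, physical=[A,B,C,D,H,F,G,i,I], logical=[H,F,G,i,I,A,B,C,D]
After op 8 (rotate(+3)): offset=7, physical=[A,B,C,D,H,F,G,i,I], logical=[i,I,A,B,C,D,H,F,G]
After op 9 (rotate(-1)): offset=6, physical=[A,B,C,D,H,F,G,i,I], logical=[G,i,I,A,B,C,D,H,F]
After op 10 (rotate(+3)): offset=0, physical=[A,B,C,D,H,F,G,i,I], logical=[A,B,C,D,H,F,G,i,I]
After op 11 (rotate(-2)): offset=7, physical=[A,B,C,D,H,F,G,i,I], logical=[i,I,A,B,C,D,H,F,G]
After op 12 (rotate(-3)): offset=4, physical=[A,B,C,D,H,F,G,i,I], logical=[H,F,G,i,I,A,B,C,D]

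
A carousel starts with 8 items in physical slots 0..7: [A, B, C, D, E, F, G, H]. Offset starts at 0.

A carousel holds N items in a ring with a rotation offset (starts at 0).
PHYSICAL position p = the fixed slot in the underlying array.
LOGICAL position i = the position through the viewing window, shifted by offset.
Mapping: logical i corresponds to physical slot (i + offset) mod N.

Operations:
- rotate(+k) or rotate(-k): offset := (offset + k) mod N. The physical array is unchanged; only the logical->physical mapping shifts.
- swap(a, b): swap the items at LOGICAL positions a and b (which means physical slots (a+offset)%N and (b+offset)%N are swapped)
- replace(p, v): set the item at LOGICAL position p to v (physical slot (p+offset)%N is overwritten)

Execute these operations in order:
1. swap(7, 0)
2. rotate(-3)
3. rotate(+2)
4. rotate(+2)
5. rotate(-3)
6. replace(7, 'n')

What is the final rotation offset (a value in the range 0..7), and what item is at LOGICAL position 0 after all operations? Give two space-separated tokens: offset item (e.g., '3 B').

Answer: 6 G

Derivation:
After op 1 (swap(7, 0)): offset=0, physical=[H,B,C,D,E,F,G,A], logical=[H,B,C,D,E,F,G,A]
After op 2 (rotate(-3)): offset=5, physical=[H,B,C,D,E,F,G,A], logical=[F,G,A,H,B,C,D,E]
After op 3 (rotate(+2)): offset=7, physical=[H,B,C,D,E,F,G,A], logical=[A,H,B,C,D,E,F,G]
After op 4 (rotate(+2)): offset=1, physical=[H,B,C,D,E,F,G,A], logical=[B,C,D,E,F,G,A,H]
After op 5 (rotate(-3)): offset=6, physical=[H,B,C,D,E,F,G,A], logical=[G,A,H,B,C,D,E,F]
After op 6 (replace(7, 'n')): offset=6, physical=[H,B,C,D,E,n,G,A], logical=[G,A,H,B,C,D,E,n]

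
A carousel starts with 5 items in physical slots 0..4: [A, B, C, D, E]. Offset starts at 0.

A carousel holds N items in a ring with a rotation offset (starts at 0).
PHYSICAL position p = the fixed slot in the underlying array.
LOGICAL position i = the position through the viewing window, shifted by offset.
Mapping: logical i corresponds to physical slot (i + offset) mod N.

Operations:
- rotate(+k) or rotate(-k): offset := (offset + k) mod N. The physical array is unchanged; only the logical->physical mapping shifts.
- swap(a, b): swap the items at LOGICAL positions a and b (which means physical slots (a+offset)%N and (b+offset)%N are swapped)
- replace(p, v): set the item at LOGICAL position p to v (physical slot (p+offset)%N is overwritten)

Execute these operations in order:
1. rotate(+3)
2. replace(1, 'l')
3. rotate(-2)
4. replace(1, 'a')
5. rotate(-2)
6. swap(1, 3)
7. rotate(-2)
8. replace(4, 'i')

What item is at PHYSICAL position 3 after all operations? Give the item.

After op 1 (rotate(+3)): offset=3, physical=[A,B,C,D,E], logical=[D,E,A,B,C]
After op 2 (replace(1, 'l')): offset=3, physical=[A,B,C,D,l], logical=[D,l,A,B,C]
After op 3 (rotate(-2)): offset=1, physical=[A,B,C,D,l], logical=[B,C,D,l,A]
After op 4 (replace(1, 'a')): offset=1, physical=[A,B,a,D,l], logical=[B,a,D,l,A]
After op 5 (rotate(-2)): offset=4, physical=[A,B,a,D,l], logical=[l,A,B,a,D]
After op 6 (swap(1, 3)): offset=4, physical=[a,B,A,D,l], logical=[l,a,B,A,D]
After op 7 (rotate(-2)): offset=2, physical=[a,B,A,D,l], logical=[A,D,l,a,B]
After op 8 (replace(4, 'i')): offset=2, physical=[a,i,A,D,l], logical=[A,D,l,a,i]

Answer: D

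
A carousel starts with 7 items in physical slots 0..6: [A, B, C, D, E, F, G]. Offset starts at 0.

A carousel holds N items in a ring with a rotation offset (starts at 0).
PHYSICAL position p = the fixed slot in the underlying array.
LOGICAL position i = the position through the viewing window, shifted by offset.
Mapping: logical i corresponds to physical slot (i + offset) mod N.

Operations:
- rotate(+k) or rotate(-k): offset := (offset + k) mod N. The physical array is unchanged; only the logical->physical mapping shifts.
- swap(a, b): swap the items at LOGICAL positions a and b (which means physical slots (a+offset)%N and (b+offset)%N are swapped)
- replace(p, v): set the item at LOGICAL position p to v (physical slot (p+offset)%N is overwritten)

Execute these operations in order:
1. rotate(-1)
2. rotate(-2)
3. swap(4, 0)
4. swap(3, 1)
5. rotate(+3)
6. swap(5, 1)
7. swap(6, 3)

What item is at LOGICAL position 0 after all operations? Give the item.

After op 1 (rotate(-1)): offset=6, physical=[A,B,C,D,E,F,G], logical=[G,A,B,C,D,E,F]
After op 2 (rotate(-2)): offset=4, physical=[A,B,C,D,E,F,G], logical=[E,F,G,A,B,C,D]
After op 3 (swap(4, 0)): offset=4, physical=[A,E,C,D,B,F,G], logical=[B,F,G,A,E,C,D]
After op 4 (swap(3, 1)): offset=4, physical=[F,E,C,D,B,A,G], logical=[B,A,G,F,E,C,D]
After op 5 (rotate(+3)): offset=0, physical=[F,E,C,D,B,A,G], logical=[F,E,C,D,B,A,G]
After op 6 (swap(5, 1)): offset=0, physical=[F,A,C,D,B,E,G], logical=[F,A,C,D,B,E,G]
After op 7 (swap(6, 3)): offset=0, physical=[F,A,C,G,B,E,D], logical=[F,A,C,G,B,E,D]

Answer: F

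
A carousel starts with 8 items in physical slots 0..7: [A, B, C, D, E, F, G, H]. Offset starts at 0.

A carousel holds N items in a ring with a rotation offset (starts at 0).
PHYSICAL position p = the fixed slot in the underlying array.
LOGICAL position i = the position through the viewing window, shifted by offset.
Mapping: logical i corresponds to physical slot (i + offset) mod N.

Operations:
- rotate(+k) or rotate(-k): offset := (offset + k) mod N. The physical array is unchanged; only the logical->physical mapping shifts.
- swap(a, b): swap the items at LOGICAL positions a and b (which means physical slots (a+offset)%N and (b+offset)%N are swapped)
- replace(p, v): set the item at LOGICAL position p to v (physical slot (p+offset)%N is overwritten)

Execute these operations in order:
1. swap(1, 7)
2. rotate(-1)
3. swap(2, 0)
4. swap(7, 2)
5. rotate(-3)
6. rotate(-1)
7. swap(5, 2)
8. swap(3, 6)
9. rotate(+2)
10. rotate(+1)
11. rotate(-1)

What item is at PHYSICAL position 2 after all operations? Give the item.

After op 1 (swap(1, 7)): offset=0, physical=[A,H,C,D,E,F,G,B], logical=[A,H,C,D,E,F,G,B]
After op 2 (rotate(-1)): offset=7, physical=[A,H,C,D,E,F,G,B], logical=[B,A,H,C,D,E,F,G]
After op 3 (swap(2, 0)): offset=7, physical=[A,B,C,D,E,F,G,H], logical=[H,A,B,C,D,E,F,G]
After op 4 (swap(7, 2)): offset=7, physical=[A,G,C,D,E,F,B,H], logical=[H,A,G,C,D,E,F,B]
After op 5 (rotate(-3)): offset=4, physical=[A,G,C,D,E,F,B,H], logical=[E,F,B,H,A,G,C,D]
After op 6 (rotate(-1)): offset=3, physical=[A,G,C,D,E,F,B,H], logical=[D,E,F,B,H,A,G,C]
After op 7 (swap(5, 2)): offset=3, physical=[F,G,C,D,E,A,B,H], logical=[D,E,A,B,H,F,G,C]
After op 8 (swap(3, 6)): offset=3, physical=[F,B,C,D,E,A,G,H], logical=[D,E,A,G,H,F,B,C]
After op 9 (rotate(+2)): offset=5, physical=[F,B,C,D,E,A,G,H], logical=[A,G,H,F,B,C,D,E]
After op 10 (rotate(+1)): offset=6, physical=[F,B,C,D,E,A,G,H], logical=[G,H,F,B,C,D,E,A]
After op 11 (rotate(-1)): offset=5, physical=[F,B,C,D,E,A,G,H], logical=[A,G,H,F,B,C,D,E]

Answer: C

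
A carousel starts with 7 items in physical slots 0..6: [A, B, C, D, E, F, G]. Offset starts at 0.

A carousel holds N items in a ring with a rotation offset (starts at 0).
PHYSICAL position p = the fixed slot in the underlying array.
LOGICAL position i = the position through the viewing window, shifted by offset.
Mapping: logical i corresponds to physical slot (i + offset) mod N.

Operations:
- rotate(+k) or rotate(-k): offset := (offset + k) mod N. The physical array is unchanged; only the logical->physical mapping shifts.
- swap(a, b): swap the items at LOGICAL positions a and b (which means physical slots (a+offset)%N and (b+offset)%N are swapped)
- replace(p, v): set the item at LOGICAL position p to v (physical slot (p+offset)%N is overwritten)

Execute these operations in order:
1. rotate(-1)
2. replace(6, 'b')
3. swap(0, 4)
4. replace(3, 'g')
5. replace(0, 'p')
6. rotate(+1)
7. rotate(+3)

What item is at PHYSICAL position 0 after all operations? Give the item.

After op 1 (rotate(-1)): offset=6, physical=[A,B,C,D,E,F,G], logical=[G,A,B,C,D,E,F]
After op 2 (replace(6, 'b')): offset=6, physical=[A,B,C,D,E,b,G], logical=[G,A,B,C,D,E,b]
After op 3 (swap(0, 4)): offset=6, physical=[A,B,C,G,E,b,D], logical=[D,A,B,C,G,E,b]
After op 4 (replace(3, 'g')): offset=6, physical=[A,B,g,G,E,b,D], logical=[D,A,B,g,G,E,b]
After op 5 (replace(0, 'p')): offset=6, physical=[A,B,g,G,E,b,p], logical=[p,A,B,g,G,E,b]
After op 6 (rotate(+1)): offset=0, physical=[A,B,g,G,E,b,p], logical=[A,B,g,G,E,b,p]
After op 7 (rotate(+3)): offset=3, physical=[A,B,g,G,E,b,p], logical=[G,E,b,p,A,B,g]

Answer: A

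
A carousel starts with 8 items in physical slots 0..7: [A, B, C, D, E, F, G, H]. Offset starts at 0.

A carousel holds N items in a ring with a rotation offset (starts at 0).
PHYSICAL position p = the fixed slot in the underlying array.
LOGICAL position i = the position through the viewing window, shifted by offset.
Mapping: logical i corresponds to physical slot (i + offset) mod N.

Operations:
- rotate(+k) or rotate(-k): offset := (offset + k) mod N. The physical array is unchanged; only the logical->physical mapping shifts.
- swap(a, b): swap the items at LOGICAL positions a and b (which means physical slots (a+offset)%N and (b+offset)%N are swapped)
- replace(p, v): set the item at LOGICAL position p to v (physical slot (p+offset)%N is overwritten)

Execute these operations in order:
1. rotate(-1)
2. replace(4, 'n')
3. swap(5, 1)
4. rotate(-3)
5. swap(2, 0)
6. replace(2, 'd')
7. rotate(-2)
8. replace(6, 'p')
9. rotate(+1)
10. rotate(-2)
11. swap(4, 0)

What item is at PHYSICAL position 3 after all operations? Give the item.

After op 1 (rotate(-1)): offset=7, physical=[A,B,C,D,E,F,G,H], logical=[H,A,B,C,D,E,F,G]
After op 2 (replace(4, 'n')): offset=7, physical=[A,B,C,n,E,F,G,H], logical=[H,A,B,C,n,E,F,G]
After op 3 (swap(5, 1)): offset=7, physical=[E,B,C,n,A,F,G,H], logical=[H,E,B,C,n,A,F,G]
After op 4 (rotate(-3)): offset=4, physical=[E,B,C,n,A,F,G,H], logical=[A,F,G,H,E,B,C,n]
After op 5 (swap(2, 0)): offset=4, physical=[E,B,C,n,G,F,A,H], logical=[G,F,A,H,E,B,C,n]
After op 6 (replace(2, 'd')): offset=4, physical=[E,B,C,n,G,F,d,H], logical=[G,F,d,H,E,B,C,n]
After op 7 (rotate(-2)): offset=2, physical=[E,B,C,n,G,F,d,H], logical=[C,n,G,F,d,H,E,B]
After op 8 (replace(6, 'p')): offset=2, physical=[p,B,C,n,G,F,d,H], logical=[C,n,G,F,d,H,p,B]
After op 9 (rotate(+1)): offset=3, physical=[p,B,C,n,G,F,d,H], logical=[n,G,F,d,H,p,B,C]
After op 10 (rotate(-2)): offset=1, physical=[p,B,C,n,G,F,d,H], logical=[B,C,n,G,F,d,H,p]
After op 11 (swap(4, 0)): offset=1, physical=[p,F,C,n,G,B,d,H], logical=[F,C,n,G,B,d,H,p]

Answer: n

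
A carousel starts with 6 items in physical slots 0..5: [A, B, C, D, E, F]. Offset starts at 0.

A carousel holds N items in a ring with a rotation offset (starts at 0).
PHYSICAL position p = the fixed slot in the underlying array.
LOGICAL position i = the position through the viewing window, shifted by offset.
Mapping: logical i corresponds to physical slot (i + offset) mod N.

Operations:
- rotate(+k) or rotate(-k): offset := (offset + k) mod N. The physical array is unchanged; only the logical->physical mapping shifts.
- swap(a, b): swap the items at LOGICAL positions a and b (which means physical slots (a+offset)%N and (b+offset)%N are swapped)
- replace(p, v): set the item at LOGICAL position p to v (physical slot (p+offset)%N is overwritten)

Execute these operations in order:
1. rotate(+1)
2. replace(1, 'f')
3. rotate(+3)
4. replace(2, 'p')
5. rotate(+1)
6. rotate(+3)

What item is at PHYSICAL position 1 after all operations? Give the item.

Answer: B

Derivation:
After op 1 (rotate(+1)): offset=1, physical=[A,B,C,D,E,F], logical=[B,C,D,E,F,A]
After op 2 (replace(1, 'f')): offset=1, physical=[A,B,f,D,E,F], logical=[B,f,D,E,F,A]
After op 3 (rotate(+3)): offset=4, physical=[A,B,f,D,E,F], logical=[E,F,A,B,f,D]
After op 4 (replace(2, 'p')): offset=4, physical=[p,B,f,D,E,F], logical=[E,F,p,B,f,D]
After op 5 (rotate(+1)): offset=5, physical=[p,B,f,D,E,F], logical=[F,p,B,f,D,E]
After op 6 (rotate(+3)): offset=2, physical=[p,B,f,D,E,F], logical=[f,D,E,F,p,B]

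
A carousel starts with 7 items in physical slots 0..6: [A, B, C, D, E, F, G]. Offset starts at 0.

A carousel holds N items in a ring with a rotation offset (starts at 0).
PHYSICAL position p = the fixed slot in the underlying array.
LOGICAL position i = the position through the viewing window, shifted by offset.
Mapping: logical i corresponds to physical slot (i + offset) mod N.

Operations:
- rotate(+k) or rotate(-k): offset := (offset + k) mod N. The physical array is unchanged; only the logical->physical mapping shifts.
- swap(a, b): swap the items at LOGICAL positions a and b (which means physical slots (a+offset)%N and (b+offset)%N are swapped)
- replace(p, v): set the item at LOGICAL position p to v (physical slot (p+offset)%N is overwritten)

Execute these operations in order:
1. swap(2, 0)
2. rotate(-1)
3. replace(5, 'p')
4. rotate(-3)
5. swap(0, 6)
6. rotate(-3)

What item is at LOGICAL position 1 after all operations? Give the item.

After op 1 (swap(2, 0)): offset=0, physical=[C,B,A,D,E,F,G], logical=[C,B,A,D,E,F,G]
After op 2 (rotate(-1)): offset=6, physical=[C,B,A,D,E,F,G], logical=[G,C,B,A,D,E,F]
After op 3 (replace(5, 'p')): offset=6, physical=[C,B,A,D,p,F,G], logical=[G,C,B,A,D,p,F]
After op 4 (rotate(-3)): offset=3, physical=[C,B,A,D,p,F,G], logical=[D,p,F,G,C,B,A]
After op 5 (swap(0, 6)): offset=3, physical=[C,B,D,A,p,F,G], logical=[A,p,F,G,C,B,D]
After op 6 (rotate(-3)): offset=0, physical=[C,B,D,A,p,F,G], logical=[C,B,D,A,p,F,G]

Answer: B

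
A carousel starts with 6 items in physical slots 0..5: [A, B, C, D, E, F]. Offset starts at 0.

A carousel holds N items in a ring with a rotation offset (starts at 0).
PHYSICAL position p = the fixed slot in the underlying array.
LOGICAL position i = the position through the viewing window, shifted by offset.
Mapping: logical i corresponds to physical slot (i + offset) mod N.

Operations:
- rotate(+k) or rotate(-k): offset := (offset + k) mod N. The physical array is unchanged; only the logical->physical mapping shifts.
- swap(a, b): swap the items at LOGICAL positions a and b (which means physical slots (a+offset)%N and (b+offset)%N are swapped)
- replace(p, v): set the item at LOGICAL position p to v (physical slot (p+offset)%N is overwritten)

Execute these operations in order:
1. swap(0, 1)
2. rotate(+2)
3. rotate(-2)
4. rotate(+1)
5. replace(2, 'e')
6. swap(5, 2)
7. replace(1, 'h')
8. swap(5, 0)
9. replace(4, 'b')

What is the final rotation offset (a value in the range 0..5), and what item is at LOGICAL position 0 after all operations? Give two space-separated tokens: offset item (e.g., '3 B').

Answer: 1 e

Derivation:
After op 1 (swap(0, 1)): offset=0, physical=[B,A,C,D,E,F], logical=[B,A,C,D,E,F]
After op 2 (rotate(+2)): offset=2, physical=[B,A,C,D,E,F], logical=[C,D,E,F,B,A]
After op 3 (rotate(-2)): offset=0, physical=[B,A,C,D,E,F], logical=[B,A,C,D,E,F]
After op 4 (rotate(+1)): offset=1, physical=[B,A,C,D,E,F], logical=[A,C,D,E,F,B]
After op 5 (replace(2, 'e')): offset=1, physical=[B,A,C,e,E,F], logical=[A,C,e,E,F,B]
After op 6 (swap(5, 2)): offset=1, physical=[e,A,C,B,E,F], logical=[A,C,B,E,F,e]
After op 7 (replace(1, 'h')): offset=1, physical=[e,A,h,B,E,F], logical=[A,h,B,E,F,e]
After op 8 (swap(5, 0)): offset=1, physical=[A,e,h,B,E,F], logical=[e,h,B,E,F,A]
After op 9 (replace(4, 'b')): offset=1, physical=[A,e,h,B,E,b], logical=[e,h,B,E,b,A]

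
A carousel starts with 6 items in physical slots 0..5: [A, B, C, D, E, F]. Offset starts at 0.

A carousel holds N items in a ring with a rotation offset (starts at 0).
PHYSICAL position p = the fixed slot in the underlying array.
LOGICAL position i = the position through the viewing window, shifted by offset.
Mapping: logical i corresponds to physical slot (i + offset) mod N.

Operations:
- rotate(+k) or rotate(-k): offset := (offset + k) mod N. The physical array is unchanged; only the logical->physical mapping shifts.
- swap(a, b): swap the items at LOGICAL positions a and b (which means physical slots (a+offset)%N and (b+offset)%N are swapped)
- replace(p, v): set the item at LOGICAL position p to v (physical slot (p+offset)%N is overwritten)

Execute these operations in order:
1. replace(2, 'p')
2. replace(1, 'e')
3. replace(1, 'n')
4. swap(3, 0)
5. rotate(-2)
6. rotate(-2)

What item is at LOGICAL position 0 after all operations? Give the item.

After op 1 (replace(2, 'p')): offset=0, physical=[A,B,p,D,E,F], logical=[A,B,p,D,E,F]
After op 2 (replace(1, 'e')): offset=0, physical=[A,e,p,D,E,F], logical=[A,e,p,D,E,F]
After op 3 (replace(1, 'n')): offset=0, physical=[A,n,p,D,E,F], logical=[A,n,p,D,E,F]
After op 4 (swap(3, 0)): offset=0, physical=[D,n,p,A,E,F], logical=[D,n,p,A,E,F]
After op 5 (rotate(-2)): offset=4, physical=[D,n,p,A,E,F], logical=[E,F,D,n,p,A]
After op 6 (rotate(-2)): offset=2, physical=[D,n,p,A,E,F], logical=[p,A,E,F,D,n]

Answer: p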